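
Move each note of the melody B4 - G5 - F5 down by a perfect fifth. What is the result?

E4 C5 Bb4

B4 -> E4
G5 -> C5
F5 -> Bb4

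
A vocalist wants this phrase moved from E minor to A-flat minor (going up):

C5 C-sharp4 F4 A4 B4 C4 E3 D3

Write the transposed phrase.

E minor to A-flat minor up is a diminished fourth, so every note moves up by that interval.
C5 → Fb5
C#4 → F4
F4 → Bbb4
A4 → Db5
B4 → Eb5
C4 → Fb4
E3 → Ab3
D3 → Gb3

Fb5 F4 Bbb4 Db5 Eb5 Fb4 Ab3 Gb3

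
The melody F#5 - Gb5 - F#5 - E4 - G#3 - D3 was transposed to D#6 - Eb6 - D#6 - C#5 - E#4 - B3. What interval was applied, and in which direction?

up a major sixth

From F#5 to D#6 is 6 letter names — a sixth of some quality.
F#5 to D#6 is 9 semitones, which makes it a major sixth; the second version is higher, so the direction is up.
Checking another pair — D3 → B3 — gives the same interval.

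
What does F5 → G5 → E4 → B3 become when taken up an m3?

A minor third up from F5 gives Ab5.
G5: a third up reaches B, and 3 semitones makes it Bb5.
A minor third up from E4 gives G4.
B3: a third up reaches D, and 3 semitones makes it D4.

Ab5 Bb5 G4 D4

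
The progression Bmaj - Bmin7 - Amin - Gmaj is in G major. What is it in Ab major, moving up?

G major up to Ab major is a minor second; each chord root moves by that interval while the quality stays the same.
Bmaj: root B up a minor second → C, giving Cmaj.
Bmin7: root B up a minor second → C, giving Cmin7.
Amin: root A up a minor second → Bb, giving Bbmin.
Gmaj: root G up a minor second → Ab, giving Abmaj.

Cmaj Cmin7 Bbmin Abmaj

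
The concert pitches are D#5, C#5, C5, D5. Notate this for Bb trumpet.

E#5 D#5 D5 E5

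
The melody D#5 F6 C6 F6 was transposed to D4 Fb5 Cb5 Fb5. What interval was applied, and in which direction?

down an augmented octave

From D#5 to D4 is 8 letter names — an octave of some quality.
D4 to D#5 is 13 semitones, which makes it an augmented octave; the second version is lower, so the direction is down.
Checking another pair — F6 → Fb5 — gives the same interval.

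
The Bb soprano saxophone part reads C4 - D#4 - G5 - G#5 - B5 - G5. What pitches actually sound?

Written C4 on the Bb soprano saxophone sounds as Bb3, a major second lower; apply that shift to every note.
C4 gives Bb3
D#4 gives C#4
G5 gives F5
G#5 gives F#5
B5 gives A5
G5 gives F5

Bb3 C#4 F5 F#5 A5 F5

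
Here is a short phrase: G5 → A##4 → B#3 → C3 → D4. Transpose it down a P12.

G5 down a perfect twelfth is C4.
A##4 down a perfect twelfth is D##3.
A perfect twelfth down from B#3 gives E#2.
A perfect twelfth down from C3 gives F1.
D4 down a perfect twelfth is G2.

C4 D##3 E#2 F1 G2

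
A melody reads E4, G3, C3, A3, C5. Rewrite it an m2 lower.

E4 down a minor second is D#4.
G3 down a minor second is F#3.
A minor second down from C3 gives B2.
A3 down a minor second is G#3.
A minor second down from C5 gives B4.

D#4 F#3 B2 G#3 B4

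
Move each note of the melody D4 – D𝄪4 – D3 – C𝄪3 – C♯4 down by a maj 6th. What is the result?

D4 → F3
D##4 → F##3
D3 → F2
C##3 → E#2
C#4 → E3

F3 F##3 F2 E#2 E3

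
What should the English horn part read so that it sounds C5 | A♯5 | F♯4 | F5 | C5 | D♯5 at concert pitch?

G5 E#6 C#5 C6 G5 A#5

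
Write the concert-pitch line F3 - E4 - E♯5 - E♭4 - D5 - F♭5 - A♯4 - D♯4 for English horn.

C4 B4 B#5 Bb4 A5 Cb6 E#5 A#4

The English horn sounds a perfect fifth below written, so the written part must be a perfect fifth above concert — transpose each note up.
F3 becomes C4
E4 becomes B4
E#5 becomes B#5
Eb4 becomes Bb4
D5 becomes A5
Fb5 becomes Cb6
A#4 becomes E#5
D#4 becomes A#4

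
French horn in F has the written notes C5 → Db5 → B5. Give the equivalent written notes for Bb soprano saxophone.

G4 Ab4 F#5

First find concert pitch: the French horn in F sounds a perfect fifth below written, so C5 Db5 B5 sounds F4 Gb4 E5.
Then write for Bb soprano saxophone: it sounds a major second below written, so the part must be a major second above concert.
F4 → G4
Gb4 → Ab4
E5 → F#5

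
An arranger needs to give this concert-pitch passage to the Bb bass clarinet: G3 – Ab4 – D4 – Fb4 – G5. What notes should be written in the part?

The Bb bass clarinet sounds a major ninth below written, so the written part must be a major ninth above concert — transpose each note up.
G3 becomes A4
Ab4 becomes Bb5
D4 becomes E5
Fb4 becomes Gb5
G5 becomes A6

A4 Bb5 E5 Gb5 A6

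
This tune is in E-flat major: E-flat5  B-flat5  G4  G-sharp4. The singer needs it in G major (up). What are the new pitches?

G5 D6 B4 B#4

E-flat major to G major up is a major third, so every note moves up by that interval.
Eb5 becomes G5
Bb5 becomes D6
G4 becomes B4
G#4 becomes B#4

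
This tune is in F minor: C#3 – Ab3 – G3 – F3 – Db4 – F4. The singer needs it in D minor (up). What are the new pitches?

F minor to D minor up is a major sixth, so every note moves up by that interval.
C#3 → A#3
Ab3 → F4
G3 → E4
F3 → D4
Db4 → Bb4
F4 → D5

A#3 F4 E4 D4 Bb4 D5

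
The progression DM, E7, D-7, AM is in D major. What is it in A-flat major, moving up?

AbM Bb7 Ab-7 EbM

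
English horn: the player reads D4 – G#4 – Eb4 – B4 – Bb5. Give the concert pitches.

Written C4 on the English horn sounds as F3, a perfect fifth lower; apply that shift to every note.
D4 to G3
G#4 to C#4
Eb4 to Ab3
B4 to E4
Bb5 to Eb5

G3 C#4 Ab3 E4 Eb5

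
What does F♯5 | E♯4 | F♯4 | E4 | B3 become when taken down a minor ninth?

E#4 D##3 E#3 D#3 A#2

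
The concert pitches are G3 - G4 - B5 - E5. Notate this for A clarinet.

Bb3 Bb4 D6 G5

Written C4 sounds as A3 on the A clarinet, so concert pitches are written a minor third up.
G3 -> Bb3
G4 -> Bb4
B5 -> D6
E5 -> G5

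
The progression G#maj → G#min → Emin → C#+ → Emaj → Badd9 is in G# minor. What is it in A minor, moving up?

Amaj Amin Fmin D+ Fmaj Cadd9

G# minor up to A minor is a minor second; each chord root moves by that interval while the quality stays the same.
G#maj: root G# up a minor second → A, giving Amaj.
G#min: root G# up a minor second → A, giving Amin.
Emin: root E up a minor second → F, giving Fmin.
C#+: root C# up a minor second → D, giving D+.
Emaj: root E up a minor second → F, giving Fmaj.
Badd9: root B up a minor second → C, giving Cadd9.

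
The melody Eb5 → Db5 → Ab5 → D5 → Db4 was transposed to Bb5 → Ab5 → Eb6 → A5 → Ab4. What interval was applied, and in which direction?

From Eb5 to Bb5 is 5 letter names — a fifth of some quality.
Eb5 to Bb5 is 7 semitones, which makes it a perfect fifth; the second version is higher, so the direction is up.
Checking another pair — Db4 → Ab4 — gives the same interval.

up a perfect fifth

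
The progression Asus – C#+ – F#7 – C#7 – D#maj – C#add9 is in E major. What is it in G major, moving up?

Csus E+ A7 E7 F#maj Eadd9

E major up to G major is a minor third; each chord root moves by that interval while the quality stays the same.
Asus: root A up a minor third → C, giving Csus.
C#+: root C# up a minor third → E, giving E+.
F#7: root F# up a minor third → A, giving A7.
C#7: root C# up a minor third → E, giving E7.
D#maj: root D# up a minor third → F#, giving F#maj.
C#add9: root C# up a minor third → E, giving Eadd9.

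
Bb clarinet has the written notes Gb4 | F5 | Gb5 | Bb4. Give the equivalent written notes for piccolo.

Fb3 Eb4 Fb4 Ab3

First find concert pitch: the Bb clarinet sounds a major second below written, so Gb4 F5 Gb5 Bb4 sounds Fb4 Eb5 Fb5 Ab4.
Then write for piccolo: it sounds a perfect octave above written, so the part must be a perfect octave below concert.
Fb4 → Fb3
Eb5 → Eb4
Fb5 → Fb4
Ab4 → Ab3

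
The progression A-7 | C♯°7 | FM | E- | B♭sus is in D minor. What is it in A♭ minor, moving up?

Eb-7 G°7 CbM Bb- Fbsus

D minor up to A♭ minor is a diminished fifth; each chord root moves by that interval while the quality stays the same.
A-7: root A up a diminished fifth → Eb, giving Eb-7.
C♯°7: root C♯ up a diminished fifth → G, giving G°7.
FM: root F up a diminished fifth → Cb, giving CbM.
E-: root E up a diminished fifth → Bb, giving Bb-.
B♭sus: root B♭ up a diminished fifth → Fb, giving Fbsus.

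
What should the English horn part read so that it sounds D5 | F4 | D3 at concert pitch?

A5 C5 A3

Written C4 sounds as F3 on the English horn, so concert pitches are written a perfect fifth up.
D5 becomes A5
F4 becomes C5
D3 becomes A3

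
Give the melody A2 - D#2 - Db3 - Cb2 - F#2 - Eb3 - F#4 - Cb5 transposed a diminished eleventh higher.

A2 becomes Db4
D#2 becomes G3
Db3 becomes Gbb4
Cb2 becomes Fbb3
F#2 becomes Bb3
Eb3 becomes Abb4
F#4 becomes Bb5
Cb5 becomes Fbb6

Db4 G3 Gbb4 Fbb3 Bb3 Abb4 Bb5 Fbb6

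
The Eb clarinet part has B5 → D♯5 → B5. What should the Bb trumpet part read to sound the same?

E6 G#5 E6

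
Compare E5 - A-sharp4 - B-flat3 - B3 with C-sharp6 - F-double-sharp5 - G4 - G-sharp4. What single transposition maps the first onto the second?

up a major sixth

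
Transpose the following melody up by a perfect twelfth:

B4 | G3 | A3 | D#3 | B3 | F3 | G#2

F#6 D5 E5 A#4 F#5 C5 D#4

A perfect twelfth up from B4 gives F#6.
G3 up a perfect twelfth is D5.
A3 up a perfect twelfth is E5.
D#3 up a perfect twelfth is A#4.
B3: a twelfth up reaches F, and 19 semitones makes it F#5.
F3: a twelfth up reaches C, and 19 semitones makes it C5.
G#2 up a perfect twelfth is D#4.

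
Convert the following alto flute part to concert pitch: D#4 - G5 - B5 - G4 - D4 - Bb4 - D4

A#3 D5 F#5 D4 A3 F4 A3

The alto flute sounds a perfect fourth below written, so transpose each written note down a perfect fourth.
D#4 becomes A#3
G5 becomes D5
B5 becomes F#5
G4 becomes D4
D4 becomes A3
Bb4 becomes F4
D4 becomes A3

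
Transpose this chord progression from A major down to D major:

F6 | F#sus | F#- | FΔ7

Bb6 Bsus B- BbΔ7

A major down to D major is a perfect fifth; each chord root moves by that interval while the quality stays the same.
F6: root F down a perfect fifth → Bb, giving Bb6.
F#sus: root F# down a perfect fifth → B, giving Bsus.
F#-: root F# down a perfect fifth → B, giving B-.
FΔ7: root F down a perfect fifth → Bb, giving BbΔ7.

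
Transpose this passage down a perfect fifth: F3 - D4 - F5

Bb2 G3 Bb4

F3 → Bb2
D4 → G3
F5 → Bb4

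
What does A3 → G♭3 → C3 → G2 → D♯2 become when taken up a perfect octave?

A4 Gb4 C4 G3 D#3

A3 up a perfect octave is A4.
Gb3: an octave up reaches G, and 12 semitones makes it Gb4.
C3: an octave up reaches C, and 12 semitones makes it C4.
G2 up a perfect octave is G3.
D#2: an octave up reaches D, and 12 semitones makes it D#3.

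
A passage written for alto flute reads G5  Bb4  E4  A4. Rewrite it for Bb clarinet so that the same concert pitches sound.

First find concert pitch: the alto flute sounds a perfect fourth below written, so G5 Bb4 E4 A4 sounds D5 F4 B3 E4.
Then write for Bb clarinet: it sounds a major second below written, so the part must be a major second above concert.
D5 → E5
F4 → G4
B3 → C#4
E4 → F#4

E5 G4 C#4 F#4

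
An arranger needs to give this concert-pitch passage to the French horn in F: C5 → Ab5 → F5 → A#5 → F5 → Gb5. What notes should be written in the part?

The French horn in F sounds a perfect fifth below written, so the written part must be a perfect fifth above concert — transpose each note up.
C5 to G5
Ab5 to Eb6
F5 to C6
A#5 to E#6
F5 to C6
Gb5 to Db6

G5 Eb6 C6 E#6 C6 Db6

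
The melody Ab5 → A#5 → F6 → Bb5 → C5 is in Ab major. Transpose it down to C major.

Ab major to C major down is a minor sixth, so every note moves down by that interval.
Ab5 gives C5
A#5 gives C##5
F6 gives A5
Bb5 gives D5
C5 gives E4

C5 C##5 A5 D5 E4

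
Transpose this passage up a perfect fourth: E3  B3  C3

A3 E4 F3

E3 → A3
B3 → E4
C3 → F3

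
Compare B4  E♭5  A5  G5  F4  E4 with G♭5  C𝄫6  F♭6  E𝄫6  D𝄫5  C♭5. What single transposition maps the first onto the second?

From B4 to Gb5 is 6 letter names — a sixth of some quality.
B4 to Gb5 is 7 semitones, which makes it a diminished sixth; the second version is higher, so the direction is up.
Checking another pair — E4 → Cb5 — gives the same interval.

up a diminished sixth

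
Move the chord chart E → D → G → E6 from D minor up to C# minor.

D# C# F# D#6

D minor up to C# minor is a major seventh; each chord root moves by that interval while the quality stays the same.
E: root E up a major seventh → D#, giving D#.
D: root D up a major seventh → C#, giving C#.
G: root G up a major seventh → F#, giving F#.
E6: root E up a major seventh → D#, giving D#6.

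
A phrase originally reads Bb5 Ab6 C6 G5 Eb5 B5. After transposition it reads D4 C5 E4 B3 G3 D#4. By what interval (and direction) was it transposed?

down a minor thirteenth

Take the first pair: Bb5 → D4. B to D spans 13 letter names, so the interval is some kind of thirteenth.
D4 to Bb5 is 20 semitones, which makes it a minor thirteenth; the second version is lower, so the direction is down.
Checking another pair — B5 → D#4 — gives the same interval.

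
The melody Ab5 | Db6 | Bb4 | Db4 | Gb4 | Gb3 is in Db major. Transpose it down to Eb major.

From Db down to Eb is a minor seventh; apply that to each pitch.
Ab5 to Bb4
Db6 to Eb5
Bb4 to C4
Db4 to Eb3
Gb4 to Ab3
Gb3 to Ab2

Bb4 Eb5 C4 Eb3 Ab3 Ab2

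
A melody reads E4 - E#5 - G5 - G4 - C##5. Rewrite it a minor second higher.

F4 F#5 Ab5 Ab4 D#5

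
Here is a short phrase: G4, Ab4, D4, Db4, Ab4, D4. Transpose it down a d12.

C#3 D3 G#2 G2 D3 G#2

G4 -> C#3
Ab4 -> D3
D4 -> G#2
Db4 -> G2
Ab4 -> D3
D4 -> G#2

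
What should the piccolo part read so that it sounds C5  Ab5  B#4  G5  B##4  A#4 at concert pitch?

C4 Ab4 B#3 G4 B##3 A#3

Written C4 sounds as C5 on the piccolo, so concert pitches are written a perfect octave down.
C5 to C4
Ab5 to Ab4
B#4 to B#3
G5 to G4
B##4 to B##3
A#4 to A#3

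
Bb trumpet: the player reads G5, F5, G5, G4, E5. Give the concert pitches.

F5 Eb5 F5 F4 D5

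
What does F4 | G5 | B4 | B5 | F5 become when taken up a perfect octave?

F5 G6 B5 B6 F6

A perfect octave up from F4 gives F5.
G5: an octave up reaches G, and 12 semitones makes it G6.
B4 up a perfect octave is B5.
B5: an octave up reaches B, and 12 semitones makes it B6.
F5 up a perfect octave is F6.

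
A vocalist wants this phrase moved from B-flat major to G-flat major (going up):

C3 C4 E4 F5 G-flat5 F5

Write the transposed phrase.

Ab3 Ab4 C5 Db6 Ebb6 Db6

From B-flat up to G-flat is a minor sixth; apply that to each pitch.
C3 gives Ab3
C4 gives Ab4
E4 gives C5
F5 gives Db6
Gb5 gives Ebb6
F5 gives Db6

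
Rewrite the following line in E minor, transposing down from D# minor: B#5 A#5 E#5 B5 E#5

C#5 B4 F#4 C5 F#4

From D# down to E is a major seventh; apply that to each pitch.
B#5 -> C#5
A#5 -> B4
E#5 -> F#4
B5 -> C5
E#5 -> F#4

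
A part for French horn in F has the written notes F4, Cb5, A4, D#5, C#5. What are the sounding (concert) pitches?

Bb3 Fb4 D4 G#4 F#4

Written C4 on the French horn in F sounds as F3, a perfect fifth lower; apply that shift to every note.
F4 → Bb3
Cb5 → Fb4
A4 → D4
D#5 → G#4
C#5 → F#4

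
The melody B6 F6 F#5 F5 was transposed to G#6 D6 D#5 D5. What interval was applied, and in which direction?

down a minor third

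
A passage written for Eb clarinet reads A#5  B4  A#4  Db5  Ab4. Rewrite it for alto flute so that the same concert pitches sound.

First find concert pitch: the Eb clarinet sounds a minor third above written, so A#5 B4 A#4 Db5 Ab4 sounds C#6 D5 C#5 Fb5 Cb5.
Then write for alto flute: it sounds a perfect fourth below written, so the part must be a perfect fourth above concert.
C#6 → F#6
D5 → G5
C#5 → F#5
Fb5 → Bbb5
Cb5 → Fb5

F#6 G5 F#5 Bbb5 Fb5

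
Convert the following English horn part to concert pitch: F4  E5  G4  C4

Bb3 A4 C4 F3

The English horn sounds a perfect fifth below written, so transpose each written note down a perfect fifth.
F4 -> Bb3
E5 -> A4
G4 -> C4
C4 -> F3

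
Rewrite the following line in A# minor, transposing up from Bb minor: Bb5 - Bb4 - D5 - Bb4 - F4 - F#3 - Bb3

From Bb up to A# is an augmented seventh; apply that to each pitch.
Bb5 → A#6
Bb4 → A#5
D5 → C##6
Bb4 → A#5
F4 → E#5
F#3 → E##4
Bb3 → A#4

A#6 A#5 C##6 A#5 E#5 E##4 A#4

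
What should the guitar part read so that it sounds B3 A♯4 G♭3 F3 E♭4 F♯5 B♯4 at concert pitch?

B4 A#5 Gb4 F4 Eb5 F#6 B#5

The guitar sounds a perfect octave below written, so the written part must be a perfect octave above concert — transpose each note up.
B3 becomes B4
A#4 becomes A#5
Gb3 becomes Gb4
F3 becomes F4
Eb4 becomes Eb5
F#5 becomes F#6
B#4 becomes B#5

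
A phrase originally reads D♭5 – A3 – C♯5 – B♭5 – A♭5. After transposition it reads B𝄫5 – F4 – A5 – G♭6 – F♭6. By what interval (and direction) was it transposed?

up a minor sixth

From Db5 to Bbb5 is 6 letter names — a sixth of some quality.
Db5 to Bbb5 is 8 semitones, which makes it a minor sixth; the second version is higher, so the direction is up.
Checking another pair — Ab5 → Fb6 — gives the same interval.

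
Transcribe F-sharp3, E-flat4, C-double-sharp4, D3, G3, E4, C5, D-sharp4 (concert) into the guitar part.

F#4 Eb5 C##5 D4 G4 E5 C6 D#5

The guitar sounds a perfect octave below written, so the written part must be a perfect octave above concert — transpose each note up.
F#3 to F#4
Eb4 to Eb5
C##4 to C##5
D3 to D4
G3 to G4
E4 to E5
C5 to C6
D#4 to D#5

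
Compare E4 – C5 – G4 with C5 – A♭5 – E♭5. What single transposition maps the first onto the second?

up a minor sixth

From E4 to C5 is 6 letter names — a sixth of some quality.
E4 to C5 is 8 semitones, which makes it a minor sixth; the second version is higher, so the direction is up.
Checking another pair — G4 → Eb5 — gives the same interval.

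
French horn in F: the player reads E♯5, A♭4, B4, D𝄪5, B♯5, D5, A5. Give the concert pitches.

Written C4 on the French horn in F sounds as F3, a perfect fifth lower; apply that shift to every note.
E#5 to A#4
Ab4 to Db4
B4 to E4
D##5 to G##4
B#5 to E#5
D5 to G4
A5 to D5

A#4 Db4 E4 G##4 E#5 G4 D5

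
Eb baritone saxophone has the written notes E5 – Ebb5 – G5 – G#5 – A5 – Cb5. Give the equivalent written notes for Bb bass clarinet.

First find concert pitch: the Eb baritone saxophone sounds a major thirteenth below written, so E5 Ebb5 G5 G#5 A5 Cb5 sounds G3 Gbb3 Bb3 B3 C4 Ebb3.
Then write for Bb bass clarinet: it sounds a major ninth below written, so the part must be a major ninth above concert.
G3 → A4
Gbb3 → Abb4
Bb3 → C5
B3 → C#5
C4 → D5
Ebb3 → Fb4

A4 Abb4 C5 C#5 D5 Fb4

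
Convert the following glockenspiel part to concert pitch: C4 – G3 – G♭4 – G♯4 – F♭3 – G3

C6 G5 Gb6 G#6 Fb5 G5

The glockenspiel sounds a perfect fifteenth above written, so transpose each written note up a perfect fifteenth.
C4 -> C6
G3 -> G5
Gb4 -> Gb6
G#4 -> G#6
Fb3 -> Fb5
G3 -> G5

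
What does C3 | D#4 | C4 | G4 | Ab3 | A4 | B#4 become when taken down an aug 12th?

Fb1 G2 Fb2 Cb3 Dbb2 Db3 E3

C3: a twelfth down reaches F, and 20 semitones makes it Fb1.
D#4: a twelfth down reaches G, and 20 semitones makes it G2.
C4 down an augmented twelfth is Fb2.
An augmented twelfth down from G4 gives Cb3.
Ab3 down an augmented twelfth is Dbb2.
A4 down an augmented twelfth is Db3.
An augmented twelfth down from B#4 gives E3.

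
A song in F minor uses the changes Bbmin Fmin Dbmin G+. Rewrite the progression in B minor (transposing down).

Emin Bmin Gmin C#+

F minor down to B minor is a diminished fifth; each chord root moves by that interval while the quality stays the same.
Bbmin: root Bb down a diminished fifth → E, giving Emin.
Fmin: root F down a diminished fifth → B, giving Bmin.
Dbmin: root Db down a diminished fifth → G, giving Gmin.
G+: root G down a diminished fifth → C#, giving C#+.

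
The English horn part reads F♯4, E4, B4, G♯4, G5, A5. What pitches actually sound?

B3 A3 E4 C#4 C5 D5

The English horn sounds a perfect fifth below written, so transpose each written note down a perfect fifth.
F#4 to B3
E4 to A3
B4 to E4
G#4 to C#4
G5 to C5
A5 to D5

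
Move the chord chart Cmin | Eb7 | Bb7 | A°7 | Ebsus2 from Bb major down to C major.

Dmin F7 C7 B°7 Fsus2

Bb major down to C major is a minor seventh; each chord root moves by that interval while the quality stays the same.
Cmin: root C down a minor seventh → D, giving Dmin.
Eb7: root Eb down a minor seventh → F, giving F7.
Bb7: root Bb down a minor seventh → C, giving C7.
A°7: root A down a minor seventh → B, giving B°7.
Ebsus2: root Eb down a minor seventh → F, giving Fsus2.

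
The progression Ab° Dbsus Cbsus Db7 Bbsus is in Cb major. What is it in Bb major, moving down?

G° Csus Bbsus C7 Asus

Cb major down to Bb major is a minor second; each chord root moves by that interval while the quality stays the same.
Ab°: root Ab down a minor second → G, giving G°.
Dbsus: root Db down a minor second → C, giving Csus.
Cbsus: root Cb down a minor second → Bb, giving Bbsus.
Db7: root Db down a minor second → C, giving C7.
Bbsus: root Bb down a minor second → A, giving Asus.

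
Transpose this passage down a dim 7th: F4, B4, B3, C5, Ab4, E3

G#3 C##4 C##3 D#4 B3 F##2

F4 becomes G#3
B4 becomes C##4
B3 becomes C##3
C5 becomes D#4
Ab4 becomes B3
E3 becomes F##2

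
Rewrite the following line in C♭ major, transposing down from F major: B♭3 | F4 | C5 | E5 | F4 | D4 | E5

From F down to C♭ is an augmented fourth; apply that to each pitch.
Bb3 -> Fb3
F4 -> Cb4
C5 -> Gb4
E5 -> Bb4
F4 -> Cb4
D4 -> Ab3
E5 -> Bb4

Fb3 Cb4 Gb4 Bb4 Cb4 Ab3 Bb4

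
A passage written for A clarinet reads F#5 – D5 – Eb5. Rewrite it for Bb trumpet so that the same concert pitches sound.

E#5 C#5 D5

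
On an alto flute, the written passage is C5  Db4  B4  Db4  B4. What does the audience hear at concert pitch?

The alto flute sounds a perfect fourth below written, so transpose each written note down a perfect fourth.
C5 to G4
Db4 to Ab3
B4 to F#4
Db4 to Ab3
B4 to F#4

G4 Ab3 F#4 Ab3 F#4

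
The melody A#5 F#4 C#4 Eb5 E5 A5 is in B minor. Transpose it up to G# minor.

F##6 D#5 A#4 C6 C#6 F#6

From B up to G# is a major sixth; apply that to each pitch.
A#5 -> F##6
F#4 -> D#5
C#4 -> A#4
Eb5 -> C6
E5 -> C#6
A5 -> F#6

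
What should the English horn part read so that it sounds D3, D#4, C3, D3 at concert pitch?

The English horn sounds a perfect fifth below written, so the written part must be a perfect fifth above concert — transpose each note up.
D3 becomes A3
D#4 becomes A#4
C3 becomes G3
D3 becomes A3

A3 A#4 G3 A3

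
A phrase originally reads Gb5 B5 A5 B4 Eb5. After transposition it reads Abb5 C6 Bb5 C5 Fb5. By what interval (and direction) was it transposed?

Take the first pair: Gb5 → Abb5. G to A spans 2 letter names, so the interval is some kind of second.
Gb5 to Abb5 is 1 semitone, which makes it a minor second; the second version is higher, so the direction is up.
Checking another pair — Eb5 → Fb5 — gives the same interval.

up a minor second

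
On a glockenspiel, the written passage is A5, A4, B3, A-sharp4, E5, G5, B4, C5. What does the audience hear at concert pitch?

Written C4 on the glockenspiel sounds as C6, a perfect fifteenth higher; apply that shift to every note.
A5 gives A7
A4 gives A6
B3 gives B5
A#4 gives A#6
E5 gives E7
G5 gives G7
B4 gives B6
C5 gives C7

A7 A6 B5 A#6 E7 G7 B6 C7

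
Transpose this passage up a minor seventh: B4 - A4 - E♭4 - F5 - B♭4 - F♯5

B4 gives A5
A4 gives G5
Eb4 gives Db5
F5 gives Eb6
Bb4 gives Ab5
F#5 gives E6

A5 G5 Db5 Eb6 Ab5 E6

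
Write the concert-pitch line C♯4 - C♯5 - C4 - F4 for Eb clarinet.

A#3 A#4 A3 D4

The Eb clarinet sounds a minor third above written, so the written part must be a minor third below concert — transpose each note down.
C#4 gives A#3
C#5 gives A#4
C4 gives A3
F4 gives D4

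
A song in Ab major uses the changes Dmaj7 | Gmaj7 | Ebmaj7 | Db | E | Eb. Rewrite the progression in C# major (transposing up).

Ab major up to C# major is an augmented third; each chord root moves by that interval while the quality stays the same.
Dmaj7: root D up an augmented third → F##, giving F##maj7.
Gmaj7: root G up an augmented third → B#, giving B#maj7.
Ebmaj7: root Eb up an augmented third → G#, giving G#maj7.
Db: root Db up an augmented third → F#, giving F#.
E: root E up an augmented third → G##, giving G##.
Eb: root Eb up an augmented third → G#, giving G#.

F##maj7 B#maj7 G#maj7 F# G## G#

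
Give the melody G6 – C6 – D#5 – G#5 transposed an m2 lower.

F#6 B5 C##5 F##5

G6 gives F#6
C6 gives B5
D#5 gives C##5
G#5 gives F##5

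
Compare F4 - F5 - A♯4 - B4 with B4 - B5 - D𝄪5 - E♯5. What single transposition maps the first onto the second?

up an augmented fourth

From F4 to B4 is 4 letter names — a fourth of some quality.
F4 to B4 is 6 semitones, which makes it an augmented fourth; the second version is higher, so the direction is up.
Checking another pair — B4 → E#5 — gives the same interval.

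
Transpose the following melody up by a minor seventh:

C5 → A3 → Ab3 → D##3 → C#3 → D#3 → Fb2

Bb5 G4 Gb4 C##4 B3 C#4 Ebb3

C5 -> Bb5
A3 -> G4
Ab3 -> Gb4
D##3 -> C##4
C#3 -> B3
D#3 -> C#4
Fb2 -> Ebb3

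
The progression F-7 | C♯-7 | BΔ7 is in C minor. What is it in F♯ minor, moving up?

B-7 F##-7 E#Δ7

C minor up to F♯ minor is an augmented fourth; each chord root moves by that interval while the quality stays the same.
F-7: root F up an augmented fourth → B, giving B-7.
C♯-7: root C♯ up an augmented fourth → F##, giving F##-7.
BΔ7: root B up an augmented fourth → E#, giving E#Δ7.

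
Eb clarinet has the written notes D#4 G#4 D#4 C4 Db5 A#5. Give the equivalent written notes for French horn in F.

C#5 F#5 C#5 Bb4 Cb6 G#6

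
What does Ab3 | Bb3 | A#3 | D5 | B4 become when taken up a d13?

Fbb5 Gbb5 F5 Bbb6 Gb6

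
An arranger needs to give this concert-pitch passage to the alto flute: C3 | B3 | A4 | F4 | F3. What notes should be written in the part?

F3 E4 D5 Bb4 Bb3

The alto flute sounds a perfect fourth below written, so the written part must be a perfect fourth above concert — transpose each note up.
C3 to F3
B3 to E4
A4 to D5
F4 to Bb4
F3 to Bb3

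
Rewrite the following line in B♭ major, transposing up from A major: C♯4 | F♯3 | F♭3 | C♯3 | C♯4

A major to B♭ major up is a minor second, so every note moves up by that interval.
C#4 -> D4
F#3 -> G3
Fb3 -> Gbb3
C#3 -> D3
C#4 -> D4

D4 G3 Gbb3 D3 D4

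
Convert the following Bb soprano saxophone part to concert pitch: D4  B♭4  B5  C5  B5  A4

C4 Ab4 A5 Bb4 A5 G4

Written C4 on the Bb soprano saxophone sounds as Bb3, a major second lower; apply that shift to every note.
D4 to C4
Bb4 to Ab4
B5 to A5
C5 to Bb4
B5 to A5
A4 to G4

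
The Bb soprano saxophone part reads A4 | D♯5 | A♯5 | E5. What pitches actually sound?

Written C4 on the Bb soprano saxophone sounds as Bb3, a major second lower; apply that shift to every note.
A4 to G4
D#5 to C#5
A#5 to G#5
E5 to D5

G4 C#5 G#5 D5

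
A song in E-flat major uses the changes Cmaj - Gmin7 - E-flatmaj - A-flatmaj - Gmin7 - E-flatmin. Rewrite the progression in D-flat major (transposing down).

E-flat major down to D-flat major is a major second; each chord root moves by that interval while the quality stays the same.
Cmaj: root C down a major second → Bb, giving Bbmaj.
Gmin7: root G down a major second → F, giving Fmin7.
E-flatmaj: root E-flat down a major second → Db, giving Dbmaj.
A-flatmaj: root A-flat down a major second → Gb, giving Gbmaj.
Gmin7: root G down a major second → F, giving Fmin7.
E-flatmin: root E-flat down a major second → Db, giving Dbmin.

Bbmaj Fmin7 Dbmaj Gbmaj Fmin7 Dbmin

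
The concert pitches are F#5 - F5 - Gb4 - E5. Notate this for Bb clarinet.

The Bb clarinet sounds a major second below written, so the written part must be a major second above concert — transpose each note up.
F#5 → G#5
F5 → G5
Gb4 → Ab4
E5 → F#5

G#5 G5 Ab4 F#5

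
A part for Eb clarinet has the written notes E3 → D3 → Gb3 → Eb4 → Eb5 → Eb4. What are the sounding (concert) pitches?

Written C4 on the Eb clarinet sounds as Eb4, a minor third higher; apply that shift to every note.
E3 becomes G3
D3 becomes F3
Gb3 becomes Bbb3
Eb4 becomes Gb4
Eb5 becomes Gb5
Eb4 becomes Gb4

G3 F3 Bbb3 Gb4 Gb5 Gb4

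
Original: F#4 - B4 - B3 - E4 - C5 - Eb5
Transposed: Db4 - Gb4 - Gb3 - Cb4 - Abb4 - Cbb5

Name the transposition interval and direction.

down an augmented third

Take the first pair: F#4 → Db4. F to D spans 3 letter names, so the interval is some kind of third.
Db4 to F#4 is 5 semitones, which makes it an augmented third; the second version is lower, so the direction is down.
Checking another pair — Eb5 → Cbb5 — gives the same interval.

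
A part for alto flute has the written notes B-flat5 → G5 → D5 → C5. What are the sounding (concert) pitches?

The alto flute sounds a perfect fourth below written, so transpose each written note down a perfect fourth.
Bb5 -> F5
G5 -> D5
D5 -> A4
C5 -> G4

F5 D5 A4 G4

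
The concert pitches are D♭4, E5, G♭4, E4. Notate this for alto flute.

Gb4 A5 Cb5 A4

Written C4 sounds as G3 on the alto flute, so concert pitches are written a perfect fourth up.
Db4 -> Gb4
E5 -> A5
Gb4 -> Cb5
E4 -> A4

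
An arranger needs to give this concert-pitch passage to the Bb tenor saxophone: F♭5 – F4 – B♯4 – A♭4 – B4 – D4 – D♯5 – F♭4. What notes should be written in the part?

Gb6 G5 C##6 Bb5 C#6 E5 E#6 Gb5

The Bb tenor saxophone sounds a major ninth below written, so the written part must be a major ninth above concert — transpose each note up.
Fb5 → Gb6
F4 → G5
B#4 → C##6
Ab4 → Bb5
B4 → C#6
D4 → E5
D#5 → E#6
Fb4 → Gb5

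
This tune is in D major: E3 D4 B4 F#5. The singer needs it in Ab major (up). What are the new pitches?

Bb3 Ab4 F5 C6

D major to Ab major up is a diminished fifth, so every note moves up by that interval.
E3 to Bb3
D4 to Ab4
B4 to F5
F#5 to C6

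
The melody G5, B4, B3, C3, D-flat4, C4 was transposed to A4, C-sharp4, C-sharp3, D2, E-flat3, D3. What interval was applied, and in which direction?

From G5 to A4 is 7 letter names — a seventh of some quality.
A4 to G5 is 10 semitones, which makes it a minor seventh; the second version is lower, so the direction is down.
Checking another pair — C4 → D3 — gives the same interval.

down a minor seventh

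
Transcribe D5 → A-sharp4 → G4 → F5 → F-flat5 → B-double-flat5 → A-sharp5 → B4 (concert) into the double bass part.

The double bass sounds a perfect octave below written, so the written part must be a perfect octave above concert — transpose each note up.
D5 becomes D6
A#4 becomes A#5
G4 becomes G5
F5 becomes F6
Fb5 becomes Fb6
Bbb5 becomes Bbb6
A#5 becomes A#6
B4 becomes B5

D6 A#5 G5 F6 Fb6 Bbb6 A#6 B5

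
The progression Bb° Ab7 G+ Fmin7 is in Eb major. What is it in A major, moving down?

Eb major down to A major is a diminished fifth; each chord root moves by that interval while the quality stays the same.
Bb°: root Bb down a diminished fifth → E, giving E°.
Ab7: root Ab down a diminished fifth → D, giving D7.
G+: root G down a diminished fifth → C#, giving C#+.
Fmin7: root F down a diminished fifth → B, giving Bmin7.

E° D7 C#+ Bmin7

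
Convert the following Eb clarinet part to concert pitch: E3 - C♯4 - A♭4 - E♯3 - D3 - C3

G3 E4 Cb5 G#3 F3 Eb3

The Eb clarinet sounds a minor third above written, so transpose each written note up a minor third.
E3 -> G3
C#4 -> E4
Ab4 -> Cb5
E#3 -> G#3
D3 -> F3
C3 -> Eb3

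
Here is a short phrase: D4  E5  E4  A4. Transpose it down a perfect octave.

A perfect octave down from D4 gives D3.
E5: an octave down reaches E, and 12 semitones makes it E4.
E4 down a perfect octave is E3.
A4: an octave down reaches A, and 12 semitones makes it A3.

D3 E4 E3 A3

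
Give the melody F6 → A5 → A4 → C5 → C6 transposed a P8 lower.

F5 A4 A3 C4 C5

F6 to F5
A5 to A4
A4 to A3
C5 to C4
C6 to C5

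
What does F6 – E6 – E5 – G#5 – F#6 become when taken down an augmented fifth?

Bbb5 Ab5 Ab4 C5 Bb5

F6: a fifth down reaches B, and 8 semitones makes it Bbb5.
E6: a fifth down reaches A, and 8 semitones makes it Ab5.
E5 down an augmented fifth is Ab4.
G#5: a fifth down reaches C, and 8 semitones makes it C5.
An augmented fifth down from F#6 gives Bb5.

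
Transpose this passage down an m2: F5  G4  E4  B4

E5 F#4 D#4 A#4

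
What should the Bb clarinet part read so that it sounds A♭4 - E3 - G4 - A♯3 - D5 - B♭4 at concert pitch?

The Bb clarinet sounds a major second below written, so the written part must be a major second above concert — transpose each note up.
Ab4 to Bb4
E3 to F#3
G4 to A4
A#3 to B#3
D5 to E5
Bb4 to C5

Bb4 F#3 A4 B#3 E5 C5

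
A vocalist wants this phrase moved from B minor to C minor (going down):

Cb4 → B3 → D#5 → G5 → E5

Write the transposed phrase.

From B down to C is a major seventh; apply that to each pitch.
Cb4 -> Dbb3
B3 -> C3
D#5 -> E4
G5 -> Ab4
E5 -> F4

Dbb3 C3 E4 Ab4 F4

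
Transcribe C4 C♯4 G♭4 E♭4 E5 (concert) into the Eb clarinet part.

A3 A#3 Eb4 C4 C#5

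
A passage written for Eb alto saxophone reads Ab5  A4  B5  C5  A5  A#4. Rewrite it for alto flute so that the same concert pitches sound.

Fb5 F4 G5 Ab4 F5 F#4

First find concert pitch: the Eb alto saxophone sounds a major sixth below written, so Ab5 A4 B5 C5 A5 A#4 sounds Cb5 C4 D5 Eb4 C5 C#4.
Then write for alto flute: it sounds a perfect fourth below written, so the part must be a perfect fourth above concert.
Cb5 → Fb5
C4 → F4
D5 → G5
Eb4 → Ab4
C5 → F5
C#4 → F#4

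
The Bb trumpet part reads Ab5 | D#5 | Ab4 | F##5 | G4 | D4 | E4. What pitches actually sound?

Gb5 C#5 Gb4 E#5 F4 C4 D4

Written C4 on the Bb trumpet sounds as Bb3, a major second lower; apply that shift to every note.
Ab5 gives Gb5
D#5 gives C#5
Ab4 gives Gb4
F##5 gives E#5
G4 gives F4
D4 gives C4
E4 gives D4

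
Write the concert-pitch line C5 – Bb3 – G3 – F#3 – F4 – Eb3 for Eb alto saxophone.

A5 G4 E4 D#4 D5 C4

Written C4 sounds as Eb3 on the Eb alto saxophone, so concert pitches are written a major sixth up.
C5 becomes A5
Bb3 becomes G4
G3 becomes E4
F#3 becomes D#4
F4 becomes D5
Eb3 becomes C4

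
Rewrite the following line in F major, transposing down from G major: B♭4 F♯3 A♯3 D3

Ab4 E3 G#3 C3

From G down to F is a major second; apply that to each pitch.
Bb4 -> Ab4
F#3 -> E3
A#3 -> G#3
D3 -> C3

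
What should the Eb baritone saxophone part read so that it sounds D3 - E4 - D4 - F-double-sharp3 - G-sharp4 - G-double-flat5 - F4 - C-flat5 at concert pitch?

B4 C#6 B5 D##5 E#6 Ebb7 D6 Ab6

The Eb baritone saxophone sounds a major thirteenth below written, so the written part must be a major thirteenth above concert — transpose each note up.
D3 -> B4
E4 -> C#6
D4 -> B5
F##3 -> D##5
G#4 -> E#6
Gbb5 -> Ebb7
F4 -> D6
Cb5 -> Ab6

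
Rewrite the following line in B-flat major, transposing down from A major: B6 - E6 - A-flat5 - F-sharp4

C6 F5 Bbb4 G3

From A down to B-flat is a major seventh; apply that to each pitch.
B6 gives C6
E6 gives F5
Ab5 gives Bbb4
F#4 gives G3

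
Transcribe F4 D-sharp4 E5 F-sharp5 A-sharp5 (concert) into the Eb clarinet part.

D4 B#3 C#5 D#5 F##5

Written C4 sounds as Eb4 on the Eb clarinet, so concert pitches are written a minor third down.
F4 -> D4
D#4 -> B#3
E5 -> C#5
F#5 -> D#5
A#5 -> F##5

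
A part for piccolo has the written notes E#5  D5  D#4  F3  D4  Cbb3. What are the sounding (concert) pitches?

E#6 D6 D#5 F4 D5 Cbb4

Written C4 on the piccolo sounds as C5, a perfect octave higher; apply that shift to every note.
E#5 to E#6
D5 to D6
D#4 to D#5
F3 to F4
D4 to D5
Cbb3 to Cbb4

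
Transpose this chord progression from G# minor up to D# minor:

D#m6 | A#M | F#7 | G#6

G# minor up to D# minor is a perfect fifth; each chord root moves by that interval while the quality stays the same.
D#m6: root D# up a perfect fifth → A#, giving A#m6.
A#M: root A# up a perfect fifth → E#, giving E#M.
F#7: root F# up a perfect fifth → C#, giving C#7.
G#6: root G# up a perfect fifth → D#, giving D#6.

A#m6 E#M C#7 D#6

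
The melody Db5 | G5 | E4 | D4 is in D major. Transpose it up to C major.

Cb6 F6 D5 C5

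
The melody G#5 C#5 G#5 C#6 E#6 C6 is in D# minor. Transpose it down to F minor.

From D# down to F is an augmented sixth; apply that to each pitch.
G#5 → Bb4
C#5 → Eb4
G#5 → Bb4
C#6 → Eb5
E#6 → G5
C6 → Ebb5

Bb4 Eb4 Bb4 Eb5 G5 Ebb5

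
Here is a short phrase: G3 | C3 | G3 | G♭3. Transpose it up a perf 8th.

G4 C4 G4 Gb4

G3: an octave up reaches G, and 12 semitones makes it G4.
C3 up a perfect octave is C4.
A perfect octave up from G3 gives G4.
A perfect octave up from Gb3 gives Gb4.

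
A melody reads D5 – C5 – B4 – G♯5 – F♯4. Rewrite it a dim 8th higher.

D5 becomes Db6
C5 becomes Cb6
B4 becomes Bb5
G#5 becomes G6
F#4 becomes F5

Db6 Cb6 Bb5 G6 F5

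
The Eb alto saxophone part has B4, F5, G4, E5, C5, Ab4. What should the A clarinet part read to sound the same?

F4 Cb5 Db4 Bb4 Gb4 Ebb4

First find concert pitch: the Eb alto saxophone sounds a major sixth below written, so B4 F5 G4 E5 C5 Ab4 sounds D4 Ab4 Bb3 G4 Eb4 Cb4.
Then write for A clarinet: it sounds a minor third below written, so the part must be a minor third above concert.
D4 → F4
Ab4 → Cb5
Bb3 → Db4
G4 → Bb4
Eb4 → Gb4
Cb4 → Ebb4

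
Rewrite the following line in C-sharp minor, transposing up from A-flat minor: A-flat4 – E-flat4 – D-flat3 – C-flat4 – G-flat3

From A-flat up to C-sharp is an augmented third; apply that to each pitch.
Ab4 → C#5
Eb4 → G#4
Db3 → F#3
Cb4 → E4
Gb3 → B3

C#5 G#4 F#3 E4 B3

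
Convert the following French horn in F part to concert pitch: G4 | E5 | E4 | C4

C4 A4 A3 F3

Written C4 on the French horn in F sounds as F3, a perfect fifth lower; apply that shift to every note.
G4 gives C4
E5 gives A4
E4 gives A3
C4 gives F3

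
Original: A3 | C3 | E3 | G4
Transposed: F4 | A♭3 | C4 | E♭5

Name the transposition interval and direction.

From A3 to F4 is 6 letter names — a sixth of some quality.
A3 to F4 is 8 semitones, which makes it a minor sixth; the second version is higher, so the direction is up.
Checking another pair — G4 → Eb5 — gives the same interval.

up a minor sixth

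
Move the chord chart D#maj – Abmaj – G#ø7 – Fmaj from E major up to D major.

E major up to D major is a minor seventh; each chord root moves by that interval while the quality stays the same.
D#maj: root D# up a minor seventh → C#, giving C#maj.
Abmaj: root Ab up a minor seventh → Gb, giving Gbmaj.
G#ø7: root G# up a minor seventh → F#, giving F#ø7.
Fmaj: root F up a minor seventh → Eb, giving Ebmaj.

C#maj Gbmaj F#ø7 Ebmaj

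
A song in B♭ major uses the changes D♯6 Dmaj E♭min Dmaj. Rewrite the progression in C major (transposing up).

E#6 Emaj Fmin Emaj

B♭ major up to C major is a major second; each chord root moves by that interval while the quality stays the same.
D♯6: root D♯ up a major second → E#, giving E#6.
Dmaj: root D up a major second → E, giving Emaj.
E♭min: root E♭ up a major second → F, giving Fmin.
Dmaj: root D up a major second → E, giving Emaj.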